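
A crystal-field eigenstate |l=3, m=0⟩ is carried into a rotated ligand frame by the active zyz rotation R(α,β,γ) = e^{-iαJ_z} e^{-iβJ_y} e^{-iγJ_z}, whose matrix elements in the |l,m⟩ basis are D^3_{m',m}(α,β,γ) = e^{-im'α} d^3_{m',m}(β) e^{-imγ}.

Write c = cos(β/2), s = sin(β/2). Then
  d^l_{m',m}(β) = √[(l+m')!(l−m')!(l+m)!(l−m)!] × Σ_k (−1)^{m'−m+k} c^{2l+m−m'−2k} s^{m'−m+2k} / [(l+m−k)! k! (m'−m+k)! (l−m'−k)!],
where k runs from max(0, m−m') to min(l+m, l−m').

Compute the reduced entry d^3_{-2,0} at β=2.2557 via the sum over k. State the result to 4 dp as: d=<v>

d=-0.5196

d^3_{-2,0}(β=2.2557) via the finite sum:
Half-angle: c=0.428603, s=0.903493. N=√(1·120·6·6)=65.726707
Admissible k: 2..3 (factorial args all ≥0)
  k=2: (−1)^0·65.7267/(12)·0.4286^4·0.9035^2 = +0.150880
  k=3: (−1)^1·65.7267/(12)·0.4286^2·0.9035^4 = -0.670456
d^3_{-2,0}(2.2557) = +0.150880 -0.670456 = -0.519576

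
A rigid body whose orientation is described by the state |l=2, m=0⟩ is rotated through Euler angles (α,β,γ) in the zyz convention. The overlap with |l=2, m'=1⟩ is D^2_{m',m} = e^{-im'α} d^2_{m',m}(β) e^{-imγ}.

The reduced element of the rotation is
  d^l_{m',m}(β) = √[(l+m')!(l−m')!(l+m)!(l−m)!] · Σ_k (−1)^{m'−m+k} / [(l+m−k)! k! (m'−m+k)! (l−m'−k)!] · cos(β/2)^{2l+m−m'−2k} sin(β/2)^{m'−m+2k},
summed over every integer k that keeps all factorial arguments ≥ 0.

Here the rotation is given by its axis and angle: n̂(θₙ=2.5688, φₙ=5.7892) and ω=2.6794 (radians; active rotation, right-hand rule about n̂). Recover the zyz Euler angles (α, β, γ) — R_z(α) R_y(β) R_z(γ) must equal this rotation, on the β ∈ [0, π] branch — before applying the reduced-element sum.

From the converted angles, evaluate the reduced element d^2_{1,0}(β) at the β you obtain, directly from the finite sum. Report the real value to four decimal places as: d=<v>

Axis–angle → zyz. n̂ = (sinθₙcosφₙ, sinθₙsinφₙ, cosθₙ) = (+0.477187, -0.256974, -0.840391), ω = 2.6794.
R = I cosω + sinω [n̂]ₓ + (1−cosω) n̂n̂ᵀ gives
  R = [-0.463553, +0.142357, -0.874559; -0.607124, -0.769934, +0.196475; -0.645383, +0.622042, +0.443333]
β = atan2(√(R₁₃²+R₂₃²), R₃₃) = 1.111482; α = atan2(R₂₃, R₁₃) mod 2π = 2.920606; γ = atan2(R₃₂, −R₃₁) mod 2π = 0.766984
d^2_{1,0}(β=1.1115) via the finite sum:
c=cos(1.111482/2)=0.849510, s=sin(1.111482/2)=0.527573; N=√[6·1·2·2]=4.898979
The bounds max(0,m−m')=0 and min(l+m,l−m')=1 give 2 terms
  k=0: (−1)^1·4.8990/(2)·0.8495^3·0.5276^1 = -0.792252
  k=1: (−1)^2·4.8990/(2)·0.8495^1·0.5276^3 = +0.305557
d^2_{1,0}(1.1115) = -0.792252 +0.305557 = -0.486695

d=-0.4867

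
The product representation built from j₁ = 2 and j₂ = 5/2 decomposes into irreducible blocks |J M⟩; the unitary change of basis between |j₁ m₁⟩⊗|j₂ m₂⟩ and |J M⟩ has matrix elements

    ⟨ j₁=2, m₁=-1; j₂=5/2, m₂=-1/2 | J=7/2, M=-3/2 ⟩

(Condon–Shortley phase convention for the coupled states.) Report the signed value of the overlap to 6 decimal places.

-0.308607  (= −√(2/21))

triangle: 1!*3!*4!/9! = 144/362880
(j±m)!: 1!*3!*2!*3!*2!*5! = 17280
prefactor² = (2J+1)*Δ*N² = 384/7
  k=0: +1/(0!*1!*3!*2!*0!*2!) = 1/24
  k=1: −1/(1!*0!*2!*1!*1!*3!) = -1/12
Σ = -1/24  ⇒  CG² = 384/7*(-1/24)² = 2/21
CG = −√(2/21) = -0.308607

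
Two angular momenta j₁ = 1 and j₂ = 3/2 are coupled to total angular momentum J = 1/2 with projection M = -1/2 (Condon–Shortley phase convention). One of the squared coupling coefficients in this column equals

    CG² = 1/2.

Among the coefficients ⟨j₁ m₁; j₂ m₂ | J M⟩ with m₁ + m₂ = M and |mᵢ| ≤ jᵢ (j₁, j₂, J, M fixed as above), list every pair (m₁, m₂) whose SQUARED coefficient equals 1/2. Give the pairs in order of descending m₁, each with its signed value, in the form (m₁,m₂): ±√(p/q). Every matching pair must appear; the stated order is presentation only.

Admissible pairs with m₁+m₂ = M = -1/2: (-1,1/2), (0,-1/2), (1,-3/2)
  (m₁,m₂)=(1,-3/2): CG² = 1/2, CG = +√(1/2)   ← matches the target
  (m₁,m₂)=(0,-1/2): CG² = 1/3, CG = −√(1/3)
  (m₁,m₂)=(-1,1/2): CG² = 1/6, CG = +√(1/6)
Pairs with CG² = 1/2: (1,-3/2): +√(1/2)

(1,-3/2): +√(1/2)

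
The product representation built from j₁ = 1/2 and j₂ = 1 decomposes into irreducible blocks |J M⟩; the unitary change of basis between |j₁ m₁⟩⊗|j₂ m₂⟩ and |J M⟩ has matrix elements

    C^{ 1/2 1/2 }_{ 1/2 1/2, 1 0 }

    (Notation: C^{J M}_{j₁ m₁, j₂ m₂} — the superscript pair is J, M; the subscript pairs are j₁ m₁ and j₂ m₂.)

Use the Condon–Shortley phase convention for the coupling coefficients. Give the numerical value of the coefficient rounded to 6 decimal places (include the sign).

j₁+j₂−J=1  J+j₁−j₂=0  J−j₁+j₂=1  j₁+j₂+J+1=3
(j₁±m₁, j₂±m₂, J±M) = (1,0,1,1,1,0)
P² = 1/3
sum k=0..0:
  [0] +1/1 = 1
S = 1
C² = P²·S² = 1/3 ; C = +0.577350

+√(1/3) ≈ +0.577350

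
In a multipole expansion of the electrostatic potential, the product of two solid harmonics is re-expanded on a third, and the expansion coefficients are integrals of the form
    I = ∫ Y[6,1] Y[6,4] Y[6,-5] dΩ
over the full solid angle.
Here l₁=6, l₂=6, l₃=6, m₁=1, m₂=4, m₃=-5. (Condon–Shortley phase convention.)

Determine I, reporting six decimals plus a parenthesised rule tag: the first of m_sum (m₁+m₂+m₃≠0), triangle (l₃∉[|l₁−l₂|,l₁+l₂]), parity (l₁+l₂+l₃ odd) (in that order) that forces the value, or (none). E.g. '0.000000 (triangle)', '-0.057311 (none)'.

m-sum 0 ✓  L=18 even ✓  0≤6≤12 ✓
Π(2lᵢ+1) = 13×13×13 = 2197
triangle coeff Δ(6,6,6) = 1/325909584
Σ_t [0,6]: t=0:+1/373248000 t=1:−1/1728000 t=2:+1/110592 t=3:−1/46656 t=4:+1/110592 t=5:−1/1728000 t=6:+1/373248000 = -7/1555200
(3j)²=400/46189 [(6 6 6; 0 0 0)], sign=-1
Σ_t [4,5]: t=4:+1/4147200 t=5:−1/10368000 = 1/6912000
(3j)²=189/16796 [(6 6 6; 1 4 -5)], sign=-1
⇒ 4πI² = 245700/1147619
I = (+1)√(245700/1147619/(4π)) = 0.13052653
No selection rule forces the value: the integral is nonzero (none).

0.130527 (none)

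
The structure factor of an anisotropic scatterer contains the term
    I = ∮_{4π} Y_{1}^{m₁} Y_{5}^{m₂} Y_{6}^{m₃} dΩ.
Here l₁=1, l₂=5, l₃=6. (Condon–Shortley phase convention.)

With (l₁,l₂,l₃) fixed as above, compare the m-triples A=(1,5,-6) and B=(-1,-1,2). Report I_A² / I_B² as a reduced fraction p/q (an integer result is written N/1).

Shared (l₁,l₂,l₃)=(1,5,6): N and (l;000)² cancel in I_A²/I_B².
A: Δ = 0!·2!·10!/13! = 1/858; Racah Σ t=0..0: t=0:+1/7257600 = 1/7257600; ⇒ 3j(1 5 6; 1 5 -6)² = 1/13, sgn +1
B: Δ = 0!·2!·10!/13! = 1/858; Racah Σ t=0..0: t=0:+1/34560 = 1/34560; ⇒ 3j(1 5 6; -1 -1 2)² = 14/429, sgn +1
I_A²/I_B² = (1/13)/(14/429) = 33/14

33/14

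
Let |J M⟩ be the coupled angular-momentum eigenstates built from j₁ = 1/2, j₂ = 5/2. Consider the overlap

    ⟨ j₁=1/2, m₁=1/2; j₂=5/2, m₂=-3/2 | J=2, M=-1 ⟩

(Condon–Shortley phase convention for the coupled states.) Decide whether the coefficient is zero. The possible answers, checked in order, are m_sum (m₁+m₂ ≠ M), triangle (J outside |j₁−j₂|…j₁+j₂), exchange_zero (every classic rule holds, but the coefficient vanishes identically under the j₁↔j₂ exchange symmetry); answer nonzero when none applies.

nonzero

m-sum: m₁+m₂ = 1/2+(-3/2) = -1, M = -1  ✓
triangle: |j₁−j₂| = 2 ≤ J = 2 ≤ j₁+j₂ = 3  ✓
exchange: j₁≠j₂ or m₁≠m₂ — the exchange symmetry imposes no constraint here
value check: CG = +√(2/3) = +0.816497 ≠ 0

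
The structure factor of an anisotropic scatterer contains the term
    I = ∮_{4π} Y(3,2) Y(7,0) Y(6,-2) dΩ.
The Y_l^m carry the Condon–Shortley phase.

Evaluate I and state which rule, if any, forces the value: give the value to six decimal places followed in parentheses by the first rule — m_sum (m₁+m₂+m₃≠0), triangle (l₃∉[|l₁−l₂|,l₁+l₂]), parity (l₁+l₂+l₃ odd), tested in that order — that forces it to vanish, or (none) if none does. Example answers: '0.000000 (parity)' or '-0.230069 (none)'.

-0.160413 (none)

Rules hold: Σm=0, L=16 even, 4≤6≤10.
N = 7·15·13 = 1365
Δ = 4!·2!·10!/17! = 1/2042040
Racah Σ t=1..3: t=1:−1/207360 t=2:+1/57600 t=3:−1/207360 = 1/129600
⇒ 3j(3 7 6; 0 0 0)² = 168/12155, sgn +1
Racah Σ t=0..1: t=0:+1/725760 t=1:−1/207360 = -1/290304
⇒ 3j(3 7 6; 2 0 -2)² = 125/7293, sgn -1
4πI² = N·(3j₀)²·(3jₘ)² = 147000/454597
I = -1·√(0.323363/4π) = -0.16041333
No selection rule forces the value: the integral is nonzero (none).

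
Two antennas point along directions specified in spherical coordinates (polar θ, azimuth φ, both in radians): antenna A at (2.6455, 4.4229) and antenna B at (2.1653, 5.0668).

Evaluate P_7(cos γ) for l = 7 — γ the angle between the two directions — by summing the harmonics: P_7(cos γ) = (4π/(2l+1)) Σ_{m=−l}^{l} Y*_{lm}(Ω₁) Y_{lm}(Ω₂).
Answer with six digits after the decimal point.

-0.269857

Addition theorem: P_7(cos γ) = (4π/15) Σ_m Y*_{lm}(Ω₁) Y_{lm}(Ω₂), m = −7…7:
  term(m=-7) = -0.000075+0.000363i   from Y*(Ω₁)=+0.002486-0.001218i, Y(Ω₂)=-0.082172+0.105722i
  term(m=-6) = -0.004866+0.004283i   from Y*(Ω₁)=-0.003165-0.018874i, Y(Ω₂)=-0.178685-0.287769i
  term(m=-5) = -0.035669+0.002784i   from Y*(Ω₁)=-0.080564-0.009988i, Y(Ω₂)=+0.431813-0.088099i
  term(m=-4) = -0.041178-0.026162i   from Y*(Ω₁)=-0.093772+0.214084i, Y(Ω₂)=-0.031844+0.206294i
  term(m=-3) = +0.036086+0.095609i   from Y*(Ω₁)=+0.341494+0.288999i, Y(Ω₂)=+0.199633+0.111029i
  term(m=-2) = -0.044003+0.151316i   from Y*(Ω₁)=+0.403539-0.263797i, Y(Ω₂)=-0.248130+0.212767i
  term(m=-1) = +0.004328-0.003249i   from Y*(Ω₁)=-0.015525-0.052123i, Y(Ω₂)=+0.034536+0.093331i
  term(m=+0) = -0.151366+0.000000i   from Y*(Ω₁)=+0.446570-0.000000i, Y(Ω₂)=-0.338953+0.000000i
  term(m=+1) = +0.004328+0.003249i   from Y*(Ω₁)=+0.015525-0.052123i, Y(Ω₂)=-0.034536+0.093331i
  term(m=+2) = -0.044003-0.151316i   from Y*(Ω₁)=+0.403539+0.263797i, Y(Ω₂)=-0.248130-0.212767i
  term(m=+3) = +0.036086-0.095609i   from Y*(Ω₁)=-0.341494+0.288999i, Y(Ω₂)=-0.199633+0.111029i
  term(m=+4) = -0.041178+0.026162i   from Y*(Ω₁)=-0.093772-0.214084i, Y(Ω₂)=-0.031844-0.206294i
  term(m=+5) = -0.035669-0.002784i   from Y*(Ω₁)=+0.080564-0.009988i, Y(Ω₂)=-0.431813-0.088099i
  term(m=+6) = -0.004866-0.004283i   from Y*(Ω₁)=-0.003165+0.018874i, Y(Ω₂)=-0.178685+0.287769i
  term(m=+7) = -0.000075-0.000363i   from Y*(Ω₁)=-0.002486-0.001218i, Y(Ω₂)=+0.082172+0.105722i
Total Σ_m = -0.322118-0.000000i. Multiply by 0.837758: -0.269857-0.000000i. P_7(cos γ) = -0.269857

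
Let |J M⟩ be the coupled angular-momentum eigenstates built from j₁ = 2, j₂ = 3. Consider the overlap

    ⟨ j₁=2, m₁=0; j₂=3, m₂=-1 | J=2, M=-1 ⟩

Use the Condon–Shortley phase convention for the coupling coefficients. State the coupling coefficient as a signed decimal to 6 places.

-0.377964  (= −√(1/7))

√[5·3!1!3!/8! · 2!2!2!4!1!3!] = √(36/7)
  +(−1)^1/∏(1,2,1,1,0,2)! = -1/4  (running -1/4)
  +(−1)^2/∏(2,1,0,0,1,3)! = 1/12  (running -1/6)
⟨..|..⟩ = √(36/7)·(-1/6) = -0.377964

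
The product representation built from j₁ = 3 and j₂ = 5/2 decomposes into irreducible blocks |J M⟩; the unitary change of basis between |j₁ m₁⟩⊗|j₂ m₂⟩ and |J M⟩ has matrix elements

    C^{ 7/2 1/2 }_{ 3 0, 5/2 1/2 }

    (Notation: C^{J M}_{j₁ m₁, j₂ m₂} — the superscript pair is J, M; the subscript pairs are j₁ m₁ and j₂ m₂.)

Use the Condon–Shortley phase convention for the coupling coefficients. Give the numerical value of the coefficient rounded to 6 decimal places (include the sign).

triangle: 2!*4!*3!/10! = 288/3628800
(j±m)!: 3!*3!*3!*2!*4!*3! = 62208
prefactor² = (2J+1)*Δ*N² = 6912/175
  k=0: +1/(0!*2!*3!*3!*1!*0!) = 1/72
  k=1: −1/(1!*1!*2!*2!*2!*1!) = -1/8
  k=2: +1/(2!*0!*1!*1!*3!*2!) = 1/24
Σ = -5/72  ⇒  CG² = 6912/175*(-5/72)² = 4/21
CG = −√(4/21) = -0.436436

-0.436436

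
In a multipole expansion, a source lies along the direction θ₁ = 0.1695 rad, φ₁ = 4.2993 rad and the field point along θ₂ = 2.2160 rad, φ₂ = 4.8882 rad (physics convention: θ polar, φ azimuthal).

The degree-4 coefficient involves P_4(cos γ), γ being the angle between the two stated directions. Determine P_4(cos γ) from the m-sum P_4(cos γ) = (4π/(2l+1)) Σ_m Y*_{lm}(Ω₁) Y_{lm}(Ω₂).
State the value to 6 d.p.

-0.257867

Addition theorem: P_4(cos γ) = (4π/9) Σ_m Y*_{lm}(Ω₁) Y_{lm}(Ω₂), m = −4…4:
  m=-4: (-0.000029-0.000357i) × (+0.137551-0.116623i) = -0.000046-0.000046i  (running Σ = -0.000046-0.000046i)
  m=-3: (+0.005600+0.001928i) × (+0.193228+0.331737i) = +0.000443+0.002230i  (running Σ = +0.000397+0.002184i)
  m=-2: (-0.037422+0.040605i) × (-0.307028+0.112638i) = +0.006916-0.016682i  (running Σ = +0.007313-0.014498i)
  m=-1: (-0.120021-0.273828i) × (+0.018628+0.104863i) = +0.026479-0.017687i  (running Σ = +0.033791-0.032184i)
  m=0: (+0.728872-0.000000i) × (-0.346104+0.000000i) = -0.252266+0.000000i  (running Σ = -0.218475-0.032184i)
  m=1: (+0.120021-0.273828i) × (-0.018628+0.104863i) = +0.026479+0.017687i  (running Σ = -0.191996-0.014498i)
  m=2: (-0.037422-0.040605i) × (-0.307028-0.112638i) = +0.006916+0.016682i  (running Σ = -0.185080+0.002184i)
  m=3: (-0.005600+0.001928i) × (-0.193228+0.331737i) = +0.000443-0.002230i  (running Σ = -0.184638-0.000046i)
  m=4: (-0.000029+0.000357i) × (+0.137551+0.116623i) = -0.000046+0.000046i  (running Σ = -0.184683+0.000000i)
Total Σ_m = -0.184683+0.000000i. Multiply by 1.396263: -0.257867+0.000000i. P_4(cos γ) = -0.257867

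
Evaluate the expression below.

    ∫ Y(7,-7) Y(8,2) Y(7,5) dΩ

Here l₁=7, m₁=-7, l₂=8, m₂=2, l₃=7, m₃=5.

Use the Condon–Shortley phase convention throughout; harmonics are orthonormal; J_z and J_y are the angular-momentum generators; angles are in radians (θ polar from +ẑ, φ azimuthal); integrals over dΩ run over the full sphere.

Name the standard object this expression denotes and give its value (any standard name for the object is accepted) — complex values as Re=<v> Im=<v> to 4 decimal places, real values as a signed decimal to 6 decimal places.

Gaunt coefficient, -0.101951

This is a Gaunt coefficient — the integral of a triple product of spherical harmonics over the sphere.
Rules hold: Σm=0, L=22 even, 1≤7≤15.
N = 15·17·15 = 3825
Δ = 8!·6!·8!/23! = 1/22086194130
Racah Σ t=1..7: t=1:−1/18289152000 t=2:+1/248832000 t=3:−1/24883200 t=4:+1/11943936 t=5:−1/24883200 t=6:+1/248832000 t=7:−1/18289152000 = 11/975421440
⇒ 3j(7 8 7; 0 0 0)² = 1750/289731, sgn -1
Racah Σ t=8..8: t=8:+1/41803776000 = 1/41803776000
⇒ 3j(7 8 7; -7 2 5)² = 42/7429, sgn +1
4πI² = N·(3j₀)²·(3jₘ)² = 5512500/42204149
I = -1·√(0.130615/4π) = -0.10195107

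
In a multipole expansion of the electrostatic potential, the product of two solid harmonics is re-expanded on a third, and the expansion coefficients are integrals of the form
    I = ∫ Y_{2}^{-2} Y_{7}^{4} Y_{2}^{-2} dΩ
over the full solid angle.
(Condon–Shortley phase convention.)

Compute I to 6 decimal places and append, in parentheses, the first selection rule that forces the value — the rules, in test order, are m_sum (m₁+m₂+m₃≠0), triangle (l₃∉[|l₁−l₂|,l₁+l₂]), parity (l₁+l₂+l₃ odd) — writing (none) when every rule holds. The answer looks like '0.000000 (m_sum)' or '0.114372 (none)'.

|2−7|≤2≤2+7 violated ⇒ I = 0

0.000000 (triangle)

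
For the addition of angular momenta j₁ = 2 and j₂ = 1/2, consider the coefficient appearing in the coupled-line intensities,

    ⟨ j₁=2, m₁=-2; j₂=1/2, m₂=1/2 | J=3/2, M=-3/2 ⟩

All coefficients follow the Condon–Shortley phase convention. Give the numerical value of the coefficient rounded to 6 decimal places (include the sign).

−√(4/5) = -0.894427

j₁+j₂−J=1  J+j₁−j₂=3  J−j₁+j₂=0  j₁+j₂+J+1=5
(j₁±m₁, j₂±m₂, J±M) = (0,4,1,0,0,3)
P² = 144/5
sum k=1..1:
  [1] −1/6 = -1/6
S = -1/6
C² = P²·S² = 4/5 ; C = -0.894427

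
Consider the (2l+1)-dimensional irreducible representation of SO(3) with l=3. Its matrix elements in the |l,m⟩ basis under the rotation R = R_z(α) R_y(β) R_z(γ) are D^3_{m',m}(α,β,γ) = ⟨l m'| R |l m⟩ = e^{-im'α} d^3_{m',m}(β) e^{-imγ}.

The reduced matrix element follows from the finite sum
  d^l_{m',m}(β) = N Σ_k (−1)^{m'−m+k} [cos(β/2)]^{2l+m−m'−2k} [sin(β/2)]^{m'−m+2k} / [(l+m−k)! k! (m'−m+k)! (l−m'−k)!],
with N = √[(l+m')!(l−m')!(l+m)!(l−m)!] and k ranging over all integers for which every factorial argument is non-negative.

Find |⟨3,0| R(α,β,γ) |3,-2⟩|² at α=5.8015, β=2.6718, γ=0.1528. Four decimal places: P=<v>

P=0.0626

D^3_{0,-2}(5.8015,2.6718,0.1528) = e^{-i·0·5.8015}·d^3_{0,-2}(2.6718)·e^{-i·-2·0.1528}. Compute d first:
Half-angle: c=0.232742, s=0.972538. N=√(6·6·1·120)=65.726707
k: max(0,(-2)−(0))=0 … min(3+(-2),3−(0))=1
  k=0: (−1)^2·65.7267/(12)·0.2327^4·0.9725^2 = +0.015201
  k=1: (−1)^3·65.7267/(12)·0.2327^2·0.9725^4 = -0.265423
d^3_{0,-2}(2.6718) = +0.015201 -0.265423 = -0.250222
|D^3_{0,-2}|² = |d^3_{0,-2}(β)|² = (-0.250222)² = 0.062611 (the z-rotation phases have unit modulus)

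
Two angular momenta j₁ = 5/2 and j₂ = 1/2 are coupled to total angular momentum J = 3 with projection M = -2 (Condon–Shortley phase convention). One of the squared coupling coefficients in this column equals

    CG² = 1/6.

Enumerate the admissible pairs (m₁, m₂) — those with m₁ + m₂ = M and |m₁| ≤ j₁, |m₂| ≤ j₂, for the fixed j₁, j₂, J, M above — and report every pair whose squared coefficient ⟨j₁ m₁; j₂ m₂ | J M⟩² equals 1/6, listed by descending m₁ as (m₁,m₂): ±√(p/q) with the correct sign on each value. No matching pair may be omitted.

Admissible pairs with m₁+m₂ = M = -2: (-5/2,1/2), (-3/2,-1/2)
  (m₁,m₂)=(-3/2,-1/2): CG² = 5/6, CG = +√(5/6)
  (m₁,m₂)=(-5/2,1/2): CG² = 1/6, CG = +√(1/6)   ← matches the target
Pairs with CG² = 1/6: (-5/2,1/2): +√(1/6)

(-5/2,1/2): +√(1/6)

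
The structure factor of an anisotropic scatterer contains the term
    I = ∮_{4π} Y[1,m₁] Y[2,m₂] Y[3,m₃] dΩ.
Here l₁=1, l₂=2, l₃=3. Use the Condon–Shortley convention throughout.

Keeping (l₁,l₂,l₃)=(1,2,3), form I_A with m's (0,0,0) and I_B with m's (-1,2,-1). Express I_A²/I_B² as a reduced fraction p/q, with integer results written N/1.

9/1

Same 1,2,3: normalisation and zero-m 3j drop out of the ratio.
A: Δ: 0! 2! 4! / 7! → 1/105; sum: t=0:+1/4 = 1/4; 3j²(1 2 3; 0 0 0) = Δ·Π!·Σ² = 3/35  (sign -1)
B: Δ: 0! 2! 4! / 7! → 1/105; sum: t=0:+1/48 = 1/48; 3j²(1 2 3; -1 2 -1) = Δ·Π!·Σ² = 1/105  (sign +1)
I_A²/I_B² = (3/35)/(1/105) = 9/1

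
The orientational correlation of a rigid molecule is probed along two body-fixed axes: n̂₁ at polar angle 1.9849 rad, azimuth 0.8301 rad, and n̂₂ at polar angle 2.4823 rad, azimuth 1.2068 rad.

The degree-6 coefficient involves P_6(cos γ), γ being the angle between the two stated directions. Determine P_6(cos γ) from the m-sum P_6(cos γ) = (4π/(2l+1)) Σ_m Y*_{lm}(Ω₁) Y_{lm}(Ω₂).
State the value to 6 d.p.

-0.412255

Addition theorem: P_6(cos γ) = (4π/13) Σ_m Y*_{lm}(Ω₁) Y_{lm}(Ω₂), m = −6…6:
  term(m=-6) = (-0.004617, -0.005600)   from Y*(Ω₁)=(0.075364, -0.274218), Y(Ω₂)=(0.014687, -0.020872)
  term(m=-5) = (-0.015196, -0.047000)   from Y*(Ω₁)=(0.230690, 0.366417), Y(Ω₂)=(-0.110557, -0.028134)
  term(m=-4) = (0.003692, -0.057613)   from Y*(Ω₁)=(-0.192582, -0.034807), Y(Ω₂)=(0.033794, 0.293052)
  term(m=-3) = (-0.047926, 0.101617)   from Y*(Ω₁)=(-0.194973, 0.148618), Y(Ω₂)=(0.406748, -0.211141)
  term(m=-2) = (-0.067277, 0.063103)   from Y*(Ω₁)=(0.025571, -0.285258), Y(Ω₂)=(-0.240425, -0.214293)
  term(m=-1) = (-0.024455, 0.009674)   from Y*(Ω₁)=(-0.103220, -0.112887), Y(Ω₂)=(0.061209, -0.160665)
  term(m=+0) = (-0.114925, 0.000000)   from Y*(Ω₁)=(0.300247, -0.000000), Y(Ω₂)=(-0.382768, 0.000000)
  term(m=+1) = (-0.024455, -0.009674)   from Y*(Ω₁)=(0.103220, -0.112887), Y(Ω₂)=(-0.061209, -0.160665)
  term(m=+2) = (-0.067277, -0.063103)   from Y*(Ω₁)=(0.025571, 0.285258), Y(Ω₂)=(-0.240425, 0.214293)
  term(m=+3) = (-0.047926, -0.101617)   from Y*(Ω₁)=(0.194973, 0.148618), Y(Ω₂)=(-0.406748, -0.211141)
  term(m=+4) = (0.003692, 0.057613)   from Y*(Ω₁)=(-0.192582, 0.034807), Y(Ω₂)=(0.033794, -0.293052)
  term(m=+5) = (-0.015196, 0.047000)   from Y*(Ω₁)=(-0.230690, 0.366417), Y(Ω₂)=(0.110557, -0.028134)
  term(m=+6) = (-0.004617, 0.005600)   from Y*(Ω₁)=(0.075364, 0.274218), Y(Ω₂)=(0.014687, 0.020872)
Total Σ_m = (-0.426480, -0.000000). Multiply by 0.966644: (-0.412255, -0.000000). P_6(cos γ) = -0.412255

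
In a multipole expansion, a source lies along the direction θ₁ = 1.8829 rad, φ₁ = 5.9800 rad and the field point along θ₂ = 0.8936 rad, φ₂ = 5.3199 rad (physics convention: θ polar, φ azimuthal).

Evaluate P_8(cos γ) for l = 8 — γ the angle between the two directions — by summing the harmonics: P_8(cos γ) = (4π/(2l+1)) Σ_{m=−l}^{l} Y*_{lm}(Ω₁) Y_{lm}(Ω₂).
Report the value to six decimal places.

Term-by-term m-sum for l=8 (normalisation 4π/17 = 0.739198):
  m=-8: (-0.26165 - 0.22769j) × (0.01032 + 0.06937j) = 0.01309 - 0.02050j  (running Σ = 0.01309 - 0.02050j)
  m=-7: (0.23454 + 0.38127j) × (0.20214 + 0.10010j) = 0.00925 + 0.10055j  (running Σ = 0.02234 + 0.08005j)
  m=-6: (-0.02848 - 0.11231j) × (0.36119 - 0.19895j) = -0.03263 - 0.03490j  (running Σ = -0.01029 + 0.04515j)
  m=-5: (0.01695 - 0.30863j) × (0.04396 - 0.42099j) = -0.12918 - 0.02070j  (running Σ = -0.13947 + 0.02444j)
  m=-4: (-0.08496 + 0.22706j) × (-0.07676 - 0.06618j) = 0.02155 - 0.01181j  (running Σ = -0.11793 + 0.01264j)
  m=-3: (-0.12710 + 0.16335j) × (0.30012 - 0.07719j) = -0.02554 + 0.05883j  (running Σ = -0.14346 + 0.07147j)
  m=-2: (0.23047 - 0.15984j) × (0.09776 - 0.26308j) = -0.01952 - 0.07625j  (running Σ = -0.16298 - 0.00478j)
  m=-1: (0.15051 - 0.04708j) × (0.11018 + 0.15848j) = 0.02405 + 0.01867j  (running Σ = -0.13894 + 0.01388j)
  m=0: (-0.28854 + 0.00000j) × (0.31330 + 0.00000j) = -0.09040 + 0.00000j  (running Σ = -0.22934 + 0.01388j)
  m=1: (-0.15051 - 0.04708j) × (-0.11018 + 0.15848j) = 0.02405 - 0.01867j  (running Σ = -0.20529 - 0.00478j)
  m=2: (0.23047 + 0.15984j) × (0.09776 + 0.26308j) = -0.01952 + 0.07625j  (running Σ = -0.22481 + 0.07147j)
  m=3: (0.12710 + 0.16335j) × (-0.30012 - 0.07719j) = -0.02554 - 0.05883j  (running Σ = -0.25035 + 0.01264j)
  m=4: (-0.08496 - 0.22706j) × (-0.07676 + 0.06618j) = 0.02155 + 0.01181j  (running Σ = -0.22880 + 0.02444j)
  m=5: (-0.01695 - 0.30863j) × (-0.04396 - 0.42099j) = -0.12918 + 0.02070j  (running Σ = -0.35798 + 0.04515j)
  m=6: (-0.02848 + 0.11231j) × (0.36119 + 0.19895j) = -0.03263 + 0.03490j  (running Σ = -0.39061 + 0.08005j)
  m=7: (-0.23454 + 0.38127j) × (-0.20214 + 0.10010j) = 0.00925 - 0.10055j  (running Σ = -0.38137 - 0.02050j)
  m=8: (-0.26165 + 0.22769j) × (0.01032 - 0.06937j) = 0.01309 + 0.02050j  (running Σ = -0.36827 - 0.00000j)
Σ over m = -0.36827 - 0.00000j; ×(4π/17) → -0.27223 - 0.00000j. Real part: -0.272227

-0.272227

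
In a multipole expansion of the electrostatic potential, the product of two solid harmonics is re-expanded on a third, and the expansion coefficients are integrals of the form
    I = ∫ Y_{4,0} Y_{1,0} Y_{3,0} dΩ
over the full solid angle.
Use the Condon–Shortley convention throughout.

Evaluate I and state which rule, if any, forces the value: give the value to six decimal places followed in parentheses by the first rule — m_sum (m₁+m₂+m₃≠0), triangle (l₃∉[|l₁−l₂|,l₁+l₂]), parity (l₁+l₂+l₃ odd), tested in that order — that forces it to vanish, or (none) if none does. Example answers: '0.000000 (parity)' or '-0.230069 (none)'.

0.246233 (none)

Checks pass: Σm=0; 8 even; l₃=3∈[3,5].
(2·4+1)(2·1+1)(2·3+1) = 189
Δ: 2! 6! 0! / 9! → 1/252
sum: t=1:−1/36 = -1/36
3j²(4 1 3; 0 0 0) = Δ·Π!·Σ² = 4/63  (sign +1)
(m-triple is (0,0,0) — same symbol as above.)
combine: 4πI² = 189·4/63·4/63 = 16/21
take √, sign +1: I = 0.24623252
No selection rule forces the value: the integral is nonzero (none).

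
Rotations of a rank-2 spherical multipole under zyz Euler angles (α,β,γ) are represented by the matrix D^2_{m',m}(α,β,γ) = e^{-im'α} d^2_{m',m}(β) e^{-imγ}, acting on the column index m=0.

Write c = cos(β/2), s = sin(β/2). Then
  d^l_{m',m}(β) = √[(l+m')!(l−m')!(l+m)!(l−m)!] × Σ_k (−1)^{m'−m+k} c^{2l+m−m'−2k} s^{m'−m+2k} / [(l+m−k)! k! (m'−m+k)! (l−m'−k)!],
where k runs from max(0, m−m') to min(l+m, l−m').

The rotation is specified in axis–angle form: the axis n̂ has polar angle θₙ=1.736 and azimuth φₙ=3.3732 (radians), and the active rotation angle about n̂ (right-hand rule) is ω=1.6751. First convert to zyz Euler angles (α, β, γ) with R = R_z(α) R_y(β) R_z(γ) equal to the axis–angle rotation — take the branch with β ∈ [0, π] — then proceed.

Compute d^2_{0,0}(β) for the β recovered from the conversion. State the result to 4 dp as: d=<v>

Axis–angle → zyz. n̂ = (sinθₙcosφₙ, sinθₙsinφₙ, cosθₙ) = (-0.960047, -0.226417, -0.164453), ω = 1.6751.
R = I cosω + sinω [n̂]ₓ + (1−cosω) n̂n̂ᵀ gives
  R = [+0.913537, +0.403562, -0.050866; +0.076443, -0.047513, +0.995941; +0.399507, -0.913718, -0.074254]
β = atan2(√(R₁₃²+R₂₃²), R₃₃) = 1.645119; α = atan2(R₂₃, R₁₃) mod 2π = 1.621825; γ = atan2(R₃₂, −R₃₁) mod 2π = 4.300203
d^2_{0,0}(β=1.6451) via the finite sum:
c=cos(1.645119/2)=0.680348, s=sin(1.645119/2)=0.732889; N=√[2·2·2·2]=4.000000
The bounds max(0,m−m')=0 and min(l+m,l−m')=2 give 3 terms
  k=0: (−1)^0·4.0000/(4)·0.6803^4·0.7329^0 = +0.214251
  k=1: (−1)^1·4.0000/(1)·0.6803^2·0.7329^2 = -0.994486
  k=2: (−1)^2·4.0000/(4)·0.6803^0·0.7329^4 = +0.288505
d^2_{0,0}(1.6451) = +0.214251 -0.994486 +0.288505 = -0.491730

d=-0.4917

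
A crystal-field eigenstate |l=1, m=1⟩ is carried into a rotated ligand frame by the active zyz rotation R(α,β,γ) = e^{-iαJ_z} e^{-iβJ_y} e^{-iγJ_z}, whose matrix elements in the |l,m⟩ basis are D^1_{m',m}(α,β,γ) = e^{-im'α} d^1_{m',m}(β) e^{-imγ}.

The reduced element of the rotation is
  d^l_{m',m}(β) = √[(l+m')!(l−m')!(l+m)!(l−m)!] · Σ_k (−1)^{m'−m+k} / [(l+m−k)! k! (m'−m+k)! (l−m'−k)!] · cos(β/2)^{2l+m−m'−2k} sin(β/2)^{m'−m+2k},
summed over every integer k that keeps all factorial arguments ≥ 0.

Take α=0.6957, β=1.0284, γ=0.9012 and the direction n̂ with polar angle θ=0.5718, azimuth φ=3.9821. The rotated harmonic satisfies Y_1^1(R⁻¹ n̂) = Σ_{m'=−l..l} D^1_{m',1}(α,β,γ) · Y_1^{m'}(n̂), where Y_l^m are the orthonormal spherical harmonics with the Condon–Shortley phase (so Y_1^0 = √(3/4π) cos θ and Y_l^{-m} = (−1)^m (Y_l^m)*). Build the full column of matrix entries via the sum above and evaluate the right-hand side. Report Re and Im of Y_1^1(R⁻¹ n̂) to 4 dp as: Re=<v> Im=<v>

Need the full column D^1_{m',1} for m'=−1..1 at α=0.6957, β=1.0284, γ=0.9012.
cos(β/2)=0.870686, sin(β/2)=0.491838
d^1_{-1,1}: single k=2 term ⇒ +0.241905;  D = +0.236815-0.049362i
d^1_{0,1}: single k=1 term ⇒ +0.605619;  D = +0.375889-0.474849i
d^1_{1,1}: single k=0 term ⇒ +0.758095;  D = -0.019787-0.757837i
Y_1^{m'}(θ=0.5718,φ=3.9821) and Σ D·Y over m':
  (+0.2368-0.0494i)·(-0.1247+0.1393i)  (+0.3759-0.4748i)·(+0.4109+0.0000i)  (-0.0198-0.7578i)·(+0.1247+0.1393i)
Y_1^1(R⁻¹ n̂) = +0.234872-0.253238i

Re=0.2349 Im=-0.2532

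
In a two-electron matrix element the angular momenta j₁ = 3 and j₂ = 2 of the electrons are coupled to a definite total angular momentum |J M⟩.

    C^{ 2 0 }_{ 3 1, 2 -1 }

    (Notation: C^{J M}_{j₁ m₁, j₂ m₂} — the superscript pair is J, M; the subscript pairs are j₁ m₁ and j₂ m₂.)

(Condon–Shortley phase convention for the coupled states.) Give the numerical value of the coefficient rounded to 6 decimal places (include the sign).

triangle: 3!·3!·1!/8! = 36/40320
(j±m)!: 4!·2!·1!·3!·2!·2! = 1152
prefactor² = (2J+1)·Δ·N² = 36/7
  k=0: +1/(0!·3!·2!·1!·1!·0!) = 1/12
  k=1: −1/(1!·2!·1!·0!·2!·1!) = -1/4
Σ = -1/6  ⇒  CG² = 36/7·(-1/6)² = 1/7
CG = −√(1/7) = -0.377964

-0.377964  (= −√(1/7))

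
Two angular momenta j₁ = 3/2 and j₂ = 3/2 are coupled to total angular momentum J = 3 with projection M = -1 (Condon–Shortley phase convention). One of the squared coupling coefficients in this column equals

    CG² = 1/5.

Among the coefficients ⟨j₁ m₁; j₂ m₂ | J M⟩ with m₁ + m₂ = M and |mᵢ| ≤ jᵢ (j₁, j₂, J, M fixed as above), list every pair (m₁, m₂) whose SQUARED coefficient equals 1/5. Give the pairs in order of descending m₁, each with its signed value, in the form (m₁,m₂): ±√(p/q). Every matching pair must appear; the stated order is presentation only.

Admissible pairs with m₁+m₂ = M = -1: (-3/2,1/2), (-1/2,-1/2), (1/2,-3/2)
  (m₁,m₂)=(1/2,-3/2): CG² = 1/5, CG = +√(1/5)   ← matches the target
  (m₁,m₂)=(-1/2,-1/2): CG² = 3/5, CG = +√(3/5)
  (m₁,m₂)=(-3/2,1/2): CG² = 1/5, CG = +√(1/5)   ← matches the target
Pairs with CG² = 1/5: (1/2,-3/2): +√(1/5); (-3/2,1/2): +√(1/5)

(1/2,-3/2): +√(1/5); (-3/2,1/2): +√(1/5)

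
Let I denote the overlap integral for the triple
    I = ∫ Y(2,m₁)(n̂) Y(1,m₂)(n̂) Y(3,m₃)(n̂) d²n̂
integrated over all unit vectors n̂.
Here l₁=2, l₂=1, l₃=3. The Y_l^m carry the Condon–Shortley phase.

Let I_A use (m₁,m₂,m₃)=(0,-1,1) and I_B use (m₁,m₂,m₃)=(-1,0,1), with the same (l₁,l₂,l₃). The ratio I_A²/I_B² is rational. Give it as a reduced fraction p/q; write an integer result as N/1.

3/4

l's match ⇒ only the (l;m) 3-j factors differ between A and B.
A: triangle coeff Δ(2,1,3) = 1/105; Σ_t [0,0]: t=0:+1/8 = 1/8; (3j)²=2/35 [(2 1 3; 0 -1 1)], sign=+1
B: triangle coeff Δ(2,1,3) = 1/105; Σ_t [0,0]: t=0:+1/6 = 1/6; (3j)²=8/105 [(2 1 3; -1 0 1)], sign=+1
I_A²/I_B² = (2/35)/(8/105) = 3/4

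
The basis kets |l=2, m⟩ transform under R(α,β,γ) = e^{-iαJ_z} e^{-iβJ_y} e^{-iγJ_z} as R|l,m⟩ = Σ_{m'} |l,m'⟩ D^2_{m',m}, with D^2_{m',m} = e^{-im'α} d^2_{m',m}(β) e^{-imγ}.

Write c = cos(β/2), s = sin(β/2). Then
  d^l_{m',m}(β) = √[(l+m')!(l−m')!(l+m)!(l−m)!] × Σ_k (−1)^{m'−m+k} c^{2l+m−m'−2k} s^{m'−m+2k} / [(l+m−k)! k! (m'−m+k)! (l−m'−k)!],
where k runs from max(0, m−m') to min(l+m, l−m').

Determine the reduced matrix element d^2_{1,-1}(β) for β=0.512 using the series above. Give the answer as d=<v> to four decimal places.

d^2_{1,-1}(β=0.5120) via the finite sum:
With c≡cos(β/2)=0.967411 and s≡sin(β/2)=0.253213, N=[6·1·1·6]^{1/2}=6.000000
Admissible k: 0..1 (factorial args all ≥0)
  k=0: (−1)^2·6.0000/(2)·0.9674^2·0.2532^2 = +0.180017
  k=1: (−1)^3·6.0000/(6)·0.9674^0·0.2532^4 = -0.004111
d^2_{1,-1}(0.5120) = +0.180017 -0.004111 = +0.175907

d=0.1759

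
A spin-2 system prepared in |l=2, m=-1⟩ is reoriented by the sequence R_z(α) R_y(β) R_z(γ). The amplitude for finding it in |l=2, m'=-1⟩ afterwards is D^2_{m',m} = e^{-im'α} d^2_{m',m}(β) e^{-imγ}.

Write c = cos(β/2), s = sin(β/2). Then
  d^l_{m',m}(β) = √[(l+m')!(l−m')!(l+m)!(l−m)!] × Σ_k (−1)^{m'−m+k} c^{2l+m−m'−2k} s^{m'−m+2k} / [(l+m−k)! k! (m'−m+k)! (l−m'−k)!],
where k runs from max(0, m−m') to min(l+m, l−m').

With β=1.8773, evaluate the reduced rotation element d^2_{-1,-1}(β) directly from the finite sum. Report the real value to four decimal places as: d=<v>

d^2_{-1,-1}(β=1.8773) via the finite sum:
Half-angle: c=0.590878, s=0.806761. N=√(1·6·1·6)=6.000000
k∈{0,1} keeps every argument non-negative
  k=0: (−1)^0·6.0000/(6)·0.5909^4·0.8068^0 = +0.121896
  k=1: (−1)^1·6.0000/(2)·0.5909^2·0.8068^2 = -0.681721
d^2_{-1,-1}(1.8773) = +0.121896 -0.681721 = -0.559824

d=-0.5598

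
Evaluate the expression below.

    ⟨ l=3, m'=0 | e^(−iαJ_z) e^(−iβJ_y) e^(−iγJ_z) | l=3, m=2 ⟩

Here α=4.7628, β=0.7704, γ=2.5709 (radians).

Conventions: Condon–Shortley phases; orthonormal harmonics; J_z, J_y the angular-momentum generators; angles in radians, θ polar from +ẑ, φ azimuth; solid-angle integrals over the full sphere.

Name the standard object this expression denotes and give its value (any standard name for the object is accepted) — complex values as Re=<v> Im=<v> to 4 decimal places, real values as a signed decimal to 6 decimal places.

This is a Wigner D-matrix element — the rotation-matrix element ⟨l m'| R(α,β,γ) |l m⟩ in the angular-momentum basis.
First d^3_{0,2}(β=0.7704), then the phase factors e^{-i(0)α} and e^{-i(2)γ}:
With c≡cos(β/2)=0.926723 and s≡sin(β/2)=0.375744, N=[6·6·120·1]^{1/2}=65.726707
k: max(0,(2)−(0))=2 … min(3+(2),3−(0))=3
  k=2: (−1)^0·65.7267/(12)·0.9267^4·0.3757^2 = +0.570356
  k=3: (−1)^1·65.7267/(12)·0.9267^2·0.3757^4 = -0.093763
d^3_{0,2}(0.7704) = +0.570356 -0.093763 = +0.476593
D = (+1.000000+0.000000i)·(+0.476593)·(+0.416335+0.909211i) = +0.198423+0.433324i

Wigner D-matrix element, Re=0.1984 Im=0.4333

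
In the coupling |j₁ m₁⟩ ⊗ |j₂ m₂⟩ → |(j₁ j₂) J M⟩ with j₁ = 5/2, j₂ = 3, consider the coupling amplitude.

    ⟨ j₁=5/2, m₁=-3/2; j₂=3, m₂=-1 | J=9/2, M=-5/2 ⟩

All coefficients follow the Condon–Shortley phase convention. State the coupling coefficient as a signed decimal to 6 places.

triangle: 1!·4!·5!/11! = 2880/39916800
(j±m)!: 1!·4!·2!·4!·2!·7! = 11612160
prefactor² = (2J+1)·Δ·N² = 92160/11
  k=0: +1/(0!·1!·4!·2!·0!·3!) = 1/288
  k=1: −1/(1!·0!·3!·1!·1!·4!) = -1/144
Σ = -1/288  ⇒  CG² = 92160/11·(-1/288)² = 10/99
CG = −√(10/99) = -0.317821

-0.317821  (= −√(10/99))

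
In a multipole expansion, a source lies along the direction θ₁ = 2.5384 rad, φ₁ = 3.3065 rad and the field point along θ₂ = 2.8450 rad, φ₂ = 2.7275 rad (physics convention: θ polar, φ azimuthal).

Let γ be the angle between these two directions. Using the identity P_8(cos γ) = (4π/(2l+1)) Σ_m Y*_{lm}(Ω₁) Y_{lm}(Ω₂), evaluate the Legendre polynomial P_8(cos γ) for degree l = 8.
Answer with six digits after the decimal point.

-0.345157

Summing Y*_{l m}(θ₁,φ₁)·Y_{l m}(θ₂,φ₂) over m ∈ [−8, 8]; prefactor 4π/(2·8+1) = 0.739198:
  [-8]  conj(Y_{8,-8})(Ω₁) = +0.001376+0.005353i ; Y_{8,-8}(Ω₂) = -0.000027-0.000005i ; Δ = -0.000000-0.000000i
  [-7]  conj(Y_{8,-7})(Ω₁) = +0.012984+0.029354i ; Y_{8,-7}(Ω₂) = -0.000349+0.000086i ; Δ = -0.000007-0.000009i
  [-6]  conj(Y_{8,-6})(Ω₁) = +0.063188+0.096161i ; Y_{8,-6}(Ω₂) = -0.002363+0.001822i ; Δ = -0.000325-0.000112i
  [-5]  conj(Y_{8,-5})(Ω₁) = +0.191567+0.207182i ; Y_{8,-5}(Ω₂) = -0.008516+0.015601i ; Δ = -0.004864+0.001224i
  [-4]  conj(Y_{8,-4})(Ω₁) = +0.367183+0.284754i ; Y_{8,-4}(Ω₂) = -0.006664+0.077689i ; Δ = -0.024569+0.026628i
  [-3]  conj(Y_{8,-3})(Ω₁) = +0.381956+0.206054i ; Y_{8,-3}(Ω₂) = +0.079681+0.233758i ; Δ = -0.017732+0.105704i
  [-2]  conj(Y_{8,-2})(Ω₁) = +0.021078+0.007215i ; Y_{8,-2}(Ω₂) = +0.353312+0.384918i ; Δ = +0.004670+0.010663i
  [-1]  conj(Y_{8,-1})(Ω₁) = -0.400439-0.066641i ; Y_{8,-1}(Ω₂) = +0.528757+0.232392i ; Δ = -0.196248-0.128295i
  [+0]  conj(Y_{8,0})(Ω₁) = -0.160872-0.000000i ; Y_{8,0}(Ω₂) = -0.069720+0.000000i ; Δ = +0.011216+0.000000i
  [+1]  conj(Y_{8,1})(Ω₁) = +0.400439-0.066641i ; Y_{8,1}(Ω₂) = -0.528757+0.232392i ; Δ = -0.196248+0.128295i
  [+2]  conj(Y_{8,2})(Ω₁) = +0.021078-0.007215i ; Y_{8,2}(Ω₂) = +0.353312-0.384918i ; Δ = +0.004670-0.010663i
  [+3]  conj(Y_{8,3})(Ω₁) = -0.381956+0.206054i ; Y_{8,3}(Ω₂) = -0.079681+0.233758i ; Δ = -0.017732-0.105704i
  [+4]  conj(Y_{8,4})(Ω₁) = +0.367183-0.284754i ; Y_{8,4}(Ω₂) = -0.006664-0.077689i ; Δ = -0.024569-0.026628i
  [+5]  conj(Y_{8,5})(Ω₁) = -0.191567+0.207182i ; Y_{8,5}(Ω₂) = +0.008516+0.015601i ; Δ = -0.004864-0.001224i
  [+6]  conj(Y_{8,6})(Ω₁) = +0.063188-0.096161i ; Y_{8,6}(Ω₂) = -0.002363-0.001822i ; Δ = -0.000325+0.000112i
  [+7]  conj(Y_{8,7})(Ω₁) = -0.012984+0.029354i ; Y_{8,7}(Ω₂) = +0.000349+0.000086i ; Δ = -0.000007+0.000009i
  [+8]  conj(Y_{8,8})(Ω₁) = +0.001376-0.005353i ; Y_{8,8}(Ω₂) = -0.000027+0.000005i ; Δ = -0.000000+0.000000i
Accumulated sum -0.466934-0.000000i; after 4π/(2l+1) scaling, -0.345157-0.000000i ⇒ P_8 = -0.345157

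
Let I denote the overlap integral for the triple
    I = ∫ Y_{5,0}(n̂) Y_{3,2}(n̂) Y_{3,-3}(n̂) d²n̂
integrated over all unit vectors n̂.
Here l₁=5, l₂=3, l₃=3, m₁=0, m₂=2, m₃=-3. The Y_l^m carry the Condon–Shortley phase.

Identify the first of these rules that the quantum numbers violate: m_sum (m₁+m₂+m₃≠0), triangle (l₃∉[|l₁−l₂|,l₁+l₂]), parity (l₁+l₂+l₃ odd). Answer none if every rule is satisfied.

m₁+m₂+m₃ = 0 + 2 − 3 = -1  ✗
triangle: |5−3|=2 ≤ l₃=3 ≤ 5+3=8
parity: l₁+l₂+l₃ = 11 is odd

m_sum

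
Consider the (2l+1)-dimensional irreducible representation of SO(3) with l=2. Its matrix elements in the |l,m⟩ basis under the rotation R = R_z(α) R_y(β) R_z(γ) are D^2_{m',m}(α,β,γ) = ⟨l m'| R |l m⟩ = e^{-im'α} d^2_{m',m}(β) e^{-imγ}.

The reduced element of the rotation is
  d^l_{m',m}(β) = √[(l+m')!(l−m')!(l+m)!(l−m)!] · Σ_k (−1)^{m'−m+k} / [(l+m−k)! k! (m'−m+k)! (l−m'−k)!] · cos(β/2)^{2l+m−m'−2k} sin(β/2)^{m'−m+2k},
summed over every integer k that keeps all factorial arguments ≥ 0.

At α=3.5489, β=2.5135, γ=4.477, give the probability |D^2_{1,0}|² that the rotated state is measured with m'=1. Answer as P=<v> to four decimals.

P=0.3391

D^2_{1,0}(3.5489,2.5135,4.4770) = e^{-i·1·3.5489}·d^2_{1,0}(2.5135)·e^{-i·0·4.4770}. Compute d first:
Half-angle: c=0.308910, s=0.951091. N=√(6·1·2·2)=4.898979
Admissible k: 0..1 (factorial args all ≥0)
  k=0: (−1)^1·4.8990/(2)·0.3089^3·0.9511^1 = -0.068674
  k=1: (−1)^2·4.8990/(2)·0.3089^1·0.9511^3 = +0.650989
d^2_{1,0}(2.5135) = -0.068674 +0.650989 = +0.582315
|D^2_{1,0}|² = |d^2_{1,0}(β)|² = (+0.582315)² = 0.339091 (the z-rotation phases have unit modulus)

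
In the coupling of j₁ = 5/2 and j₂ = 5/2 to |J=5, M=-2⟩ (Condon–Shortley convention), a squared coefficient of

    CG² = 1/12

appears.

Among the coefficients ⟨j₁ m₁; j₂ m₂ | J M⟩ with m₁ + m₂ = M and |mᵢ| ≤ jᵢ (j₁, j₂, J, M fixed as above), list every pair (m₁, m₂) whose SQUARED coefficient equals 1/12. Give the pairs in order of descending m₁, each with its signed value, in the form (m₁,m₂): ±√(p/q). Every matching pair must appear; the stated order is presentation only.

Admissible pairs with m₁+m₂ = M = -2: (-5/2,1/2), (-3/2,-1/2), (-1/2,-3/2), (1/2,-5/2)
  (m₁,m₂)=(1/2,-5/2): CG² = 1/12, CG = +√(1/12)   ← matches the target
  (m₁,m₂)=(-1/2,-3/2): CG² = 5/12, CG = +√(5/12)
  (m₁,m₂)=(-3/2,-1/2): CG² = 5/12, CG = +√(5/12)
  (m₁,m₂)=(-5/2,1/2): CG² = 1/12, CG = +√(1/12)   ← matches the target
Pairs with CG² = 1/12: (1/2,-5/2): +√(1/12); (-5/2,1/2): +√(1/12)

(1/2,-5/2): +√(1/12); (-5/2,1/2): +√(1/12)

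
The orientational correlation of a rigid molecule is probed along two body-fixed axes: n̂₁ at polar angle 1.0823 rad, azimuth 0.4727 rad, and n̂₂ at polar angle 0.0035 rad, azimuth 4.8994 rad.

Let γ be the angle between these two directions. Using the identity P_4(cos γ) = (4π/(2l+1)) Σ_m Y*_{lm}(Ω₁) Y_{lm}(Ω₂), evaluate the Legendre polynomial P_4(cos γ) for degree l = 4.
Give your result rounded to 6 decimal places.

Summing Y*_{l m}(θ₁,φ₁)·Y_{l m}(θ₂,φ₂) over m ∈ [−4, 4]; prefactor 4π/(2·4+1) = 1.396263:
  [-4]  conj(Y_{4,-4})(Ω₁) = -0.084641+0.255411i ; Y_{4,-4}(Ω₂) = +0.000000-0.000000i ; Δ = +0.000000+0.000000i
  [-3]  conj(Y_{4,-3})(Ω₁) = +0.061520+0.399758i ; Y_{4,-3}(Ω₂) = -0.000000-0.000000i ; Δ = +0.000000-0.000000i
  [-2]  conj(Y_{4,-2})(Ω₁) = +0.082719+0.114555i ; Y_{4,-2}(Ω₂) = -0.000023+0.000009i ; Δ = -0.000003-0.000002i
  [-1]  conj(Y_{4,-1})(Ω₁) = -0.254553-0.130170i ; Y_{4,-1}(Ω₂) = +0.001231+0.006508i ; Δ = +0.000534-0.001817i
  [+0]  conj(Y_{4,0})(Ω₁) = -0.202000-0.000000i ; Y_{4,0}(Ω₂) = +0.846233+0.000000i ; Δ = -0.170939-0.000000i
  [+1]  conj(Y_{4,1})(Ω₁) = +0.254553-0.130170i ; Y_{4,1}(Ω₂) = -0.001231+0.006508i ; Δ = +0.000534+0.001817i
  [+2]  conj(Y_{4,2})(Ω₁) = +0.082719-0.114555i ; Y_{4,2}(Ω₂) = -0.000023-0.000009i ; Δ = -0.000003+0.000002i
  [+3]  conj(Y_{4,3})(Ω₁) = -0.061520+0.399758i ; Y_{4,3}(Ω₂) = +0.000000-0.000000i ; Δ = +0.000000+0.000000i
  [+4]  conj(Y_{4,4})(Ω₁) = -0.084641-0.255411i ; Y_{4,4}(Ω₂) = +0.000000+0.000000i ; Δ = +0.000000-0.000000i
Accumulated sum -0.169877-0.000000i; after 4π/(2l+1) scaling, -0.237193-0.000000i ⇒ P_4 = -0.237193

-0.237193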